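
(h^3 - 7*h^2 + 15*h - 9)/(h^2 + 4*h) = (h^3 - 7*h^2 + 15*h - 9)/(h*(h + 4))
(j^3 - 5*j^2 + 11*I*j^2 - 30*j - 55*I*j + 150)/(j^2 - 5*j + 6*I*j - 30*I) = j + 5*I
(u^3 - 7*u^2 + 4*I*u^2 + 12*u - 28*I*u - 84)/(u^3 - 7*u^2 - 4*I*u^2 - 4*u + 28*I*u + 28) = (u + 6*I)/(u - 2*I)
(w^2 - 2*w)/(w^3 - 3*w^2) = (w - 2)/(w*(w - 3))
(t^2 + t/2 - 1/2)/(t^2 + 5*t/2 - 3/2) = (t + 1)/(t + 3)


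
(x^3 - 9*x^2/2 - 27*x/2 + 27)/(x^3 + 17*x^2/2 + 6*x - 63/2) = (x - 6)/(x + 7)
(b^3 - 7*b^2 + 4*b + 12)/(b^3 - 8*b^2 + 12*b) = (b + 1)/b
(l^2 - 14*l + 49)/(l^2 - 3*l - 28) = (l - 7)/(l + 4)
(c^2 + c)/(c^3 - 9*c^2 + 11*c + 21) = c/(c^2 - 10*c + 21)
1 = 1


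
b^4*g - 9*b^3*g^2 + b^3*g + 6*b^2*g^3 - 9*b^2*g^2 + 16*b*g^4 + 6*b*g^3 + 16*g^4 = (b - 8*g)*(b - 2*g)*(b + g)*(b*g + g)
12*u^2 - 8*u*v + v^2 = (-6*u + v)*(-2*u + v)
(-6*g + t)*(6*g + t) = -36*g^2 + t^2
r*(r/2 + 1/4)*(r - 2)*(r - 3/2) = r^4/2 - 3*r^3/2 + 5*r^2/8 + 3*r/4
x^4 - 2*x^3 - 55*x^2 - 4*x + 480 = (x - 8)*(x - 3)*(x + 4)*(x + 5)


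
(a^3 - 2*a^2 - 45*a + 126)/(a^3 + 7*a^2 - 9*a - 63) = (a - 6)/(a + 3)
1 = 1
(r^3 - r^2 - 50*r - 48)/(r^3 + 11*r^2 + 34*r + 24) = (r - 8)/(r + 4)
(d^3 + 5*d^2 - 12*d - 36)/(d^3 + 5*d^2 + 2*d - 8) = (d^2 + 3*d - 18)/(d^2 + 3*d - 4)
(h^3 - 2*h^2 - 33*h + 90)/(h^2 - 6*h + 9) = (h^2 + h - 30)/(h - 3)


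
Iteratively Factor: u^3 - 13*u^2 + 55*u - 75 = (u - 5)*(u^2 - 8*u + 15) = (u - 5)^2*(u - 3)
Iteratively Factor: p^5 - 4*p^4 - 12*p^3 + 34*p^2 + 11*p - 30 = (p + 3)*(p^4 - 7*p^3 + 9*p^2 + 7*p - 10) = (p - 5)*(p + 3)*(p^3 - 2*p^2 - p + 2) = (p - 5)*(p + 1)*(p + 3)*(p^2 - 3*p + 2) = (p - 5)*(p - 2)*(p + 1)*(p + 3)*(p - 1)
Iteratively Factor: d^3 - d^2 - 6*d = (d + 2)*(d^2 - 3*d) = (d - 3)*(d + 2)*(d)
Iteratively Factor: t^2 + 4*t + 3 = (t + 1)*(t + 3)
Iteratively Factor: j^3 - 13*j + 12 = (j + 4)*(j^2 - 4*j + 3) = (j - 3)*(j + 4)*(j - 1)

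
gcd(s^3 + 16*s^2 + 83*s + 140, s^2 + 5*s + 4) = s + 4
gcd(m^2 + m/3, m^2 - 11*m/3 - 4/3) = m + 1/3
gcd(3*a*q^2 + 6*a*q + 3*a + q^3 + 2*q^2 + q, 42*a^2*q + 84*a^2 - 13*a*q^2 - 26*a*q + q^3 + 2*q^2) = 1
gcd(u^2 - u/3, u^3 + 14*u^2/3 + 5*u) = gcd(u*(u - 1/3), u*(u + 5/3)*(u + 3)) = u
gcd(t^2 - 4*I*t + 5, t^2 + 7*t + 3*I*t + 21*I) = 1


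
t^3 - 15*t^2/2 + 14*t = t*(t - 4)*(t - 7/2)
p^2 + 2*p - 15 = (p - 3)*(p + 5)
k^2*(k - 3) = k^3 - 3*k^2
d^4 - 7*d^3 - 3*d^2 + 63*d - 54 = (d - 6)*(d - 3)*(d - 1)*(d + 3)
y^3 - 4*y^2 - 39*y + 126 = (y - 7)*(y - 3)*(y + 6)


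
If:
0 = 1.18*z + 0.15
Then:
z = -0.13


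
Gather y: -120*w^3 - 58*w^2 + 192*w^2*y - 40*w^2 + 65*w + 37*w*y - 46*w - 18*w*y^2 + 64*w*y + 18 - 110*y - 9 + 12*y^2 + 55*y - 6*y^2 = -120*w^3 - 98*w^2 + 19*w + y^2*(6 - 18*w) + y*(192*w^2 + 101*w - 55) + 9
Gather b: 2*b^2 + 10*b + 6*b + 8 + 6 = 2*b^2 + 16*b + 14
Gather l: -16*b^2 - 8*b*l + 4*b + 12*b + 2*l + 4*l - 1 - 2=-16*b^2 + 16*b + l*(6 - 8*b) - 3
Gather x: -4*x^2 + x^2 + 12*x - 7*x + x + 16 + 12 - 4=-3*x^2 + 6*x + 24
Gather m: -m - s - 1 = -m - s - 1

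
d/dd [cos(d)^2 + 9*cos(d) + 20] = -(2*cos(d) + 9)*sin(d)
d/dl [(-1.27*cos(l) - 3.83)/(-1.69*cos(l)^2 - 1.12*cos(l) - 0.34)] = (2.1463*cos(l)^2 + 12.9454*cos(l) + 3.8578)*sin(l)/(2.8561*cos(l)^4 + 3.7856*cos(l)^3 + 2.4036*cos(l)^2 + 0.7616*cos(l) + 0.1156)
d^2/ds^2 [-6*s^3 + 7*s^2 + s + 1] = 14 - 36*s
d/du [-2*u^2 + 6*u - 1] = 6 - 4*u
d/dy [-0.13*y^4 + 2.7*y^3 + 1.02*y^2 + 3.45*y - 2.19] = -0.52*y^3 + 8.1*y^2 + 2.04*y + 3.45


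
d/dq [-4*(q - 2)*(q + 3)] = -8*q - 4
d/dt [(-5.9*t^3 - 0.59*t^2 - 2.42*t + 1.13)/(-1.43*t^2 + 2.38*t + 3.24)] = (8.437*t^4 - 28.084*t^3 - 62.2128*t^2 - 0.5914*t - 10.5302)/(2.0449*t^4 - 6.8068*t^3 - 3.602*t^2 + 15.4224*t + 10.4976)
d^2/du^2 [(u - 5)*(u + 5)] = 2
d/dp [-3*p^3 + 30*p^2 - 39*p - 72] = -9*p^2 + 60*p - 39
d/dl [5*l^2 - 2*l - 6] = 10*l - 2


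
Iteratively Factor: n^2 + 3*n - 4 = (n - 1)*(n + 4)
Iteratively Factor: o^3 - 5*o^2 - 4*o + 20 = (o + 2)*(o^2 - 7*o + 10) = (o - 2)*(o + 2)*(o - 5)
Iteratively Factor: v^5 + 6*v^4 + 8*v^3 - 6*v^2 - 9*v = (v - 1)*(v^4 + 7*v^3 + 15*v^2 + 9*v) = v*(v - 1)*(v^3 + 7*v^2 + 15*v + 9) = v*(v - 1)*(v + 3)*(v^2 + 4*v + 3) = v*(v - 1)*(v + 3)^2*(v + 1)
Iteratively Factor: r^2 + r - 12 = (r - 3)*(r + 4)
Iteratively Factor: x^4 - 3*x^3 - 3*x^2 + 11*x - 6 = (x - 1)*(x^3 - 2*x^2 - 5*x + 6) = (x - 1)^2*(x^2 - x - 6) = (x - 1)^2*(x + 2)*(x - 3)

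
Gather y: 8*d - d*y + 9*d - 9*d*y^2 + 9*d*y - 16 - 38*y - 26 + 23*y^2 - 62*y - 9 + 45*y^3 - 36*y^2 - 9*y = 17*d + 45*y^3 + y^2*(-9*d - 13) + y*(8*d - 109) - 51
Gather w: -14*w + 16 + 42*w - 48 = 28*w - 32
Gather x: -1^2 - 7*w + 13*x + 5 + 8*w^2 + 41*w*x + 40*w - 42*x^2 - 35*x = 8*w^2 + 33*w - 42*x^2 + x*(41*w - 22) + 4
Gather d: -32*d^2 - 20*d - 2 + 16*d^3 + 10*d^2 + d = 16*d^3 - 22*d^2 - 19*d - 2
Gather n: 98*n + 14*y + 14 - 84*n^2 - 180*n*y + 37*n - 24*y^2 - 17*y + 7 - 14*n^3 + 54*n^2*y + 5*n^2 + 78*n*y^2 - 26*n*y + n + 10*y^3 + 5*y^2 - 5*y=-14*n^3 + n^2*(54*y - 79) + n*(78*y^2 - 206*y + 136) + 10*y^3 - 19*y^2 - 8*y + 21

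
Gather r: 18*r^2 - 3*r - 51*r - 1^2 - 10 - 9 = 18*r^2 - 54*r - 20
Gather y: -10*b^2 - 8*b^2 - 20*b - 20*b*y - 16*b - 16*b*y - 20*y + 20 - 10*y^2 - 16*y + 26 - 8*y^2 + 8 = -18*b^2 - 36*b - 18*y^2 + y*(-36*b - 36) + 54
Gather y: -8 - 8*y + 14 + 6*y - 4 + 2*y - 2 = 0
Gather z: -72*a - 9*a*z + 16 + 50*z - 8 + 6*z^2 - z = -72*a + 6*z^2 + z*(49 - 9*a) + 8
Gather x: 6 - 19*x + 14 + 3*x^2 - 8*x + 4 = 3*x^2 - 27*x + 24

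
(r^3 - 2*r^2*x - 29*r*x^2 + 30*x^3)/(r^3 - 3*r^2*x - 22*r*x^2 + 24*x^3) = (r + 5*x)/(r + 4*x)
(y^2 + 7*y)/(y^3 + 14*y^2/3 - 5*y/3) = 3*(y + 7)/(3*y^2 + 14*y - 5)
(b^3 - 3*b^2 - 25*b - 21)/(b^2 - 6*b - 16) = (-b^3 + 3*b^2 + 25*b + 21)/(-b^2 + 6*b + 16)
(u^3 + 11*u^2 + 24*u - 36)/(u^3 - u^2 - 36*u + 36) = (u + 6)/(u - 6)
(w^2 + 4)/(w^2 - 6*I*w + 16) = (w - 2*I)/(w - 8*I)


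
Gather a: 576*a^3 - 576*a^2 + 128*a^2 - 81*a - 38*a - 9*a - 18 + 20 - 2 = 576*a^3 - 448*a^2 - 128*a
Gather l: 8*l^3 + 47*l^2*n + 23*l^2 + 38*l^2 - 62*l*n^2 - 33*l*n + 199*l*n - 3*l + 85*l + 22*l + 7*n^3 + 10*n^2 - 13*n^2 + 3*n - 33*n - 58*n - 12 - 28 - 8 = 8*l^3 + l^2*(47*n + 61) + l*(-62*n^2 + 166*n + 104) + 7*n^3 - 3*n^2 - 88*n - 48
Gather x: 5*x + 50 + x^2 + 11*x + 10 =x^2 + 16*x + 60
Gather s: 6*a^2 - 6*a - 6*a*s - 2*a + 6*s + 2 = 6*a^2 - 8*a + s*(6 - 6*a) + 2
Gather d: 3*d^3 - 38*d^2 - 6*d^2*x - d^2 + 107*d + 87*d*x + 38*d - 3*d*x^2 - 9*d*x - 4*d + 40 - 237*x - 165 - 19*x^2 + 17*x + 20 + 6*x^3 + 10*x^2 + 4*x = 3*d^3 + d^2*(-6*x - 39) + d*(-3*x^2 + 78*x + 141) + 6*x^3 - 9*x^2 - 216*x - 105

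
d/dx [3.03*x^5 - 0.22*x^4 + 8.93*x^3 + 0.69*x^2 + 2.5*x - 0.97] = 15.15*x^4 - 0.88*x^3 + 26.79*x^2 + 1.38*x + 2.5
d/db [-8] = 0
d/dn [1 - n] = -1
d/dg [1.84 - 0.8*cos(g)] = 0.8*sin(g)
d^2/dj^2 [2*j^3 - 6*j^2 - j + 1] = 12*j - 12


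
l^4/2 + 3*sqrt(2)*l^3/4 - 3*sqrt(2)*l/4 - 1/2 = (l/2 + 1/2)*(l - 1)*(l + sqrt(2)/2)*(l + sqrt(2))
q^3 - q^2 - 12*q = q*(q - 4)*(q + 3)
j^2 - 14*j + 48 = (j - 8)*(j - 6)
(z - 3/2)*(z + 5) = z^2 + 7*z/2 - 15/2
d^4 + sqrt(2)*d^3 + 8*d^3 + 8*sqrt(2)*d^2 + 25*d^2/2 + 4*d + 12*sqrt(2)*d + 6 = (d + 2)*(d + 6)*(sqrt(2)*d/2 + 1/2)*(sqrt(2)*d + 1)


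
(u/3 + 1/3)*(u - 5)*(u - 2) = u^3/3 - 2*u^2 + u + 10/3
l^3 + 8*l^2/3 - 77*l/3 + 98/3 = (l - 7/3)*(l - 2)*(l + 7)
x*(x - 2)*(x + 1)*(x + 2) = x^4 + x^3 - 4*x^2 - 4*x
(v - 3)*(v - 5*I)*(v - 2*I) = v^3 - 3*v^2 - 7*I*v^2 - 10*v + 21*I*v + 30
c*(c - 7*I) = c^2 - 7*I*c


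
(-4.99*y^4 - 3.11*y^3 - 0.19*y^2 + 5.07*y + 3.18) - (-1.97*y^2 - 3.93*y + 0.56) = -4.99*y^4 - 3.11*y^3 + 1.78*y^2 + 9.0*y + 2.62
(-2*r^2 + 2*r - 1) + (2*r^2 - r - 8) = r - 9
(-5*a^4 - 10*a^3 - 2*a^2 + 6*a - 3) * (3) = -15*a^4 - 30*a^3 - 6*a^2 + 18*a - 9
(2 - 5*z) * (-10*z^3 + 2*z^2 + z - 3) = 50*z^4 - 30*z^3 - z^2 + 17*z - 6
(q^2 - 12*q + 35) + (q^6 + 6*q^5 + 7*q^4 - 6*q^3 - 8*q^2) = q^6 + 6*q^5 + 7*q^4 - 6*q^3 - 7*q^2 - 12*q + 35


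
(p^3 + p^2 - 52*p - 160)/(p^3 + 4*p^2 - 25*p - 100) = (p - 8)/(p - 5)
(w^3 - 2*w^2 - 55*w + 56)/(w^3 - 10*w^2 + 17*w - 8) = (w + 7)/(w - 1)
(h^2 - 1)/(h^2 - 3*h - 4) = (h - 1)/(h - 4)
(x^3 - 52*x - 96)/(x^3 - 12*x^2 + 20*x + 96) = (x + 6)/(x - 6)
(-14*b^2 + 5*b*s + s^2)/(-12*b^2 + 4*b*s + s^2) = (7*b + s)/(6*b + s)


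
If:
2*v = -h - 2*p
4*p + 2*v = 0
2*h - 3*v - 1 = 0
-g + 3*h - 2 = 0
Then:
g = -7/5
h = 1/5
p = 1/10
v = -1/5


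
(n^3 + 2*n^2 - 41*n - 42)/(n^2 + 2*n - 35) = (n^2 - 5*n - 6)/(n - 5)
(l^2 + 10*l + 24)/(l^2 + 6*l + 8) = (l + 6)/(l + 2)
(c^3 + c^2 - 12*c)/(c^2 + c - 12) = c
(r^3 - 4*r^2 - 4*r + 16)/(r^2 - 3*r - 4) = (r^2 - 4)/(r + 1)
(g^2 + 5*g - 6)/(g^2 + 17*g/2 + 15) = 2*(g - 1)/(2*g + 5)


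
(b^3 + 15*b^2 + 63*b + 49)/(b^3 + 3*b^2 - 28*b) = (b^2 + 8*b + 7)/(b*(b - 4))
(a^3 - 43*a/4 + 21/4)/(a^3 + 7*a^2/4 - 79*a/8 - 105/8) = 2*(2*a - 1)/(4*a + 5)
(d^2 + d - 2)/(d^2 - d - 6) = (d - 1)/(d - 3)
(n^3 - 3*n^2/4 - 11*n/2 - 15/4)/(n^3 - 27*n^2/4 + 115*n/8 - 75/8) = 2*(4*n^2 + 9*n + 5)/(8*n^2 - 30*n + 25)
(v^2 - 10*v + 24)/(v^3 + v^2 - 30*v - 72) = (v - 4)/(v^2 + 7*v + 12)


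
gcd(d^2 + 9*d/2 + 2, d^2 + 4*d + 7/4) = d + 1/2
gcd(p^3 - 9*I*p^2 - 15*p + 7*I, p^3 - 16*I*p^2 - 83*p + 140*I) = p - 7*I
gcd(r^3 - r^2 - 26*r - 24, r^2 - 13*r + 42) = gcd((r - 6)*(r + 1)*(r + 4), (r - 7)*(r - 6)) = r - 6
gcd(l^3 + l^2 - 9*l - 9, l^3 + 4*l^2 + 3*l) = l^2 + 4*l + 3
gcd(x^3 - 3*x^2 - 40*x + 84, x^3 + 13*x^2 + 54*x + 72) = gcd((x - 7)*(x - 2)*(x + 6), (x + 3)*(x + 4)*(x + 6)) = x + 6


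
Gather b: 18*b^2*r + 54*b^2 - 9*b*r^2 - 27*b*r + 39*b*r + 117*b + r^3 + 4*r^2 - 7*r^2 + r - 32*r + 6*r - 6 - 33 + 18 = b^2*(18*r + 54) + b*(-9*r^2 + 12*r + 117) + r^3 - 3*r^2 - 25*r - 21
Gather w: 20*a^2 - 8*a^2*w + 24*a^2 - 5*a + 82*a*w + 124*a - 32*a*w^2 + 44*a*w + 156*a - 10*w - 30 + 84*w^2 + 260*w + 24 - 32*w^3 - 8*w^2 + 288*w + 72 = 44*a^2 + 275*a - 32*w^3 + w^2*(76 - 32*a) + w*(-8*a^2 + 126*a + 538) + 66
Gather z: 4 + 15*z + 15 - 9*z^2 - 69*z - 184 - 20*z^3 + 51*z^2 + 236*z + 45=-20*z^3 + 42*z^2 + 182*z - 120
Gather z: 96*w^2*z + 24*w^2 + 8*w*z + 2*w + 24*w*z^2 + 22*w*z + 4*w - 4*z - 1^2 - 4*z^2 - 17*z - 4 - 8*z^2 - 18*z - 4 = 24*w^2 + 6*w + z^2*(24*w - 12) + z*(96*w^2 + 30*w - 39) - 9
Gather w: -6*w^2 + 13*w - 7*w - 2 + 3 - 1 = -6*w^2 + 6*w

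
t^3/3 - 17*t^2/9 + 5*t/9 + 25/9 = (t/3 + 1/3)*(t - 5)*(t - 5/3)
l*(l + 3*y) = l^2 + 3*l*y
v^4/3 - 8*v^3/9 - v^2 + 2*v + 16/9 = (v/3 + 1/3)*(v - 8/3)*(v - 2)*(v + 1)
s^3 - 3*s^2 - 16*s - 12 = (s - 6)*(s + 1)*(s + 2)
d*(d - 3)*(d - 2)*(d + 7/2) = d^4 - 3*d^3/2 - 23*d^2/2 + 21*d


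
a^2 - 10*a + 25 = (a - 5)^2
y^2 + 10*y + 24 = (y + 4)*(y + 6)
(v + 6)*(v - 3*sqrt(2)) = v^2 - 3*sqrt(2)*v + 6*v - 18*sqrt(2)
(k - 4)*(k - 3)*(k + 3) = k^3 - 4*k^2 - 9*k + 36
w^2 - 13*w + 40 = (w - 8)*(w - 5)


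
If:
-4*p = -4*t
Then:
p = t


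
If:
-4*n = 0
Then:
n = 0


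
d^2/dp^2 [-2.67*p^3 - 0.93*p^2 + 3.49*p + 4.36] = -16.02*p - 1.86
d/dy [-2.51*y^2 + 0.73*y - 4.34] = 0.73 - 5.02*y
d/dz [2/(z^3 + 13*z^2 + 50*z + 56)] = 2*(-3*z^2 - 26*z - 50)/(z^3 + 13*z^2 + 50*z + 56)^2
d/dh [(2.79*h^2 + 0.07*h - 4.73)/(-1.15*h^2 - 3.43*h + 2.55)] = (-9.4892*h^2 + 3.35*h - 16.0454)/(1.3225*h^4 + 7.889*h^3 + 5.8999*h^2 - 17.493*h + 6.5025)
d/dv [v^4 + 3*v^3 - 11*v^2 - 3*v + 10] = 4*v^3 + 9*v^2 - 22*v - 3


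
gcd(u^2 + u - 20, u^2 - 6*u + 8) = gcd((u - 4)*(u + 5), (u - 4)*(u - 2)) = u - 4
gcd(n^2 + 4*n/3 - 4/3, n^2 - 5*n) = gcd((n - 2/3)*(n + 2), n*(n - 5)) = 1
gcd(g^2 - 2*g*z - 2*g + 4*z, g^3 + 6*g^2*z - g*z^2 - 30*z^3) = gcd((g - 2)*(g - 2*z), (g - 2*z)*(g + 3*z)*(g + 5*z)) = -g + 2*z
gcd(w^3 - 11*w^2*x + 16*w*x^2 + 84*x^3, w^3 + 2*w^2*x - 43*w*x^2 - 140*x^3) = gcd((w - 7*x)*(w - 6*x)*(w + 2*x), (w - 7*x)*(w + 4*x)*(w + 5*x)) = -w + 7*x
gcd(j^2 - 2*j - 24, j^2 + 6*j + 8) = j + 4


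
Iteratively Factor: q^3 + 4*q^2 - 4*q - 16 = (q - 2)*(q^2 + 6*q + 8) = (q - 2)*(q + 4)*(q + 2)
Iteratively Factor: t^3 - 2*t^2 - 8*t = (t - 4)*(t^2 + 2*t) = t*(t - 4)*(t + 2)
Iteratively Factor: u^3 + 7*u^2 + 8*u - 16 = (u - 1)*(u^2 + 8*u + 16) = (u - 1)*(u + 4)*(u + 4)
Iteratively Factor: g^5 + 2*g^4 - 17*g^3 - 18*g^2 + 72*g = (g - 2)*(g^4 + 4*g^3 - 9*g^2 - 36*g) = (g - 2)*(g + 3)*(g^3 + g^2 - 12*g) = (g - 2)*(g + 3)*(g + 4)*(g^2 - 3*g) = g*(g - 2)*(g + 3)*(g + 4)*(g - 3)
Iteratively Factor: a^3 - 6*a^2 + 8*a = (a)*(a^2 - 6*a + 8) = a*(a - 2)*(a - 4)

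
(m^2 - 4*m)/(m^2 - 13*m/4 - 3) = 4*m/(4*m + 3)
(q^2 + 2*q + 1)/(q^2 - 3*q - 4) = (q + 1)/(q - 4)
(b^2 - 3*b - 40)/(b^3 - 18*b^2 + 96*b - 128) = (b + 5)/(b^2 - 10*b + 16)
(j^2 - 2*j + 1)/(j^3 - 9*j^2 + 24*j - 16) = (j - 1)/(j^2 - 8*j + 16)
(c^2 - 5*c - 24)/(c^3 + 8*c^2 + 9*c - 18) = (c - 8)/(c^2 + 5*c - 6)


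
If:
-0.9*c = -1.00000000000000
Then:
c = 1.11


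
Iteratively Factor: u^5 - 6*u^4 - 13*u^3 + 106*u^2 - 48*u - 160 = (u - 4)*(u^4 - 2*u^3 - 21*u^2 + 22*u + 40) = (u - 4)*(u - 2)*(u^3 - 21*u - 20) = (u - 5)*(u - 4)*(u - 2)*(u^2 + 5*u + 4) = (u - 5)*(u - 4)*(u - 2)*(u + 4)*(u + 1)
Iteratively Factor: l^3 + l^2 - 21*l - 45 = (l - 5)*(l^2 + 6*l + 9) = (l - 5)*(l + 3)*(l + 3)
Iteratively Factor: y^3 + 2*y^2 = (y)*(y^2 + 2*y) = y*(y + 2)*(y)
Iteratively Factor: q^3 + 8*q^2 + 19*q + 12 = (q + 3)*(q^2 + 5*q + 4) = (q + 3)*(q + 4)*(q + 1)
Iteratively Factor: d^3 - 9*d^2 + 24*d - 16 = (d - 4)*(d^2 - 5*d + 4) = (d - 4)*(d - 1)*(d - 4)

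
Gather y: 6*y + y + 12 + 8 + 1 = 7*y + 21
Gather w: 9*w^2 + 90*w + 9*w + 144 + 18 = 9*w^2 + 99*w + 162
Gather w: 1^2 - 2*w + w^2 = w^2 - 2*w + 1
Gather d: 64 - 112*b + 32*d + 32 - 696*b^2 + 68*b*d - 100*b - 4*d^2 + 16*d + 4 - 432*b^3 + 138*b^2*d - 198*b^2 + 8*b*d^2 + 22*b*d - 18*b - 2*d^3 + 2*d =-432*b^3 - 894*b^2 - 230*b - 2*d^3 + d^2*(8*b - 4) + d*(138*b^2 + 90*b + 50) + 100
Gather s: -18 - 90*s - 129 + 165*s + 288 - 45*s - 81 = 30*s + 60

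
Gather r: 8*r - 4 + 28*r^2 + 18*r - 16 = 28*r^2 + 26*r - 20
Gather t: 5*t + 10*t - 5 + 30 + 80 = 15*t + 105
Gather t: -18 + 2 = -16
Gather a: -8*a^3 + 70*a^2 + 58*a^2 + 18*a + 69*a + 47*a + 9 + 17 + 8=-8*a^3 + 128*a^2 + 134*a + 34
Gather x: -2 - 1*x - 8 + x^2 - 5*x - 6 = x^2 - 6*x - 16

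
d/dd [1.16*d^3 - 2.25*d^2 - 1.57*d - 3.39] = 3.48*d^2 - 4.5*d - 1.57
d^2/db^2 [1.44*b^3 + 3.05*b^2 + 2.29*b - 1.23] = 8.64*b + 6.1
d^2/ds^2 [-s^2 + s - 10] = -2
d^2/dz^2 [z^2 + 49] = 2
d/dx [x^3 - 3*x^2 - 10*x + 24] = 3*x^2 - 6*x - 10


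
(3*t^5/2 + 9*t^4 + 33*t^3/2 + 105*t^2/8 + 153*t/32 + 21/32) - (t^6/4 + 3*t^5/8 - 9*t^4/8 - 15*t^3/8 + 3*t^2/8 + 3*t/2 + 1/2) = -t^6/4 + 9*t^5/8 + 81*t^4/8 + 147*t^3/8 + 51*t^2/4 + 105*t/32 + 5/32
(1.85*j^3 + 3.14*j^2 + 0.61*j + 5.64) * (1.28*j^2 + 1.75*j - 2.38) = 2.368*j^5 + 7.2567*j^4 + 1.8728*j^3 + 0.813499999999999*j^2 + 8.4182*j - 13.4232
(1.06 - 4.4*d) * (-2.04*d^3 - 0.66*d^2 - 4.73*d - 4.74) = 8.976*d^4 + 0.7416*d^3 + 20.1124*d^2 + 15.8422*d - 5.0244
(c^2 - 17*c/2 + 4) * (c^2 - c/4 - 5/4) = c^4 - 35*c^3/4 + 39*c^2/8 + 77*c/8 - 5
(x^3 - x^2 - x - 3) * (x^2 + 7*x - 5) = x^5 + 6*x^4 - 13*x^3 - 5*x^2 - 16*x + 15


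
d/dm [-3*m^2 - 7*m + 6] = -6*m - 7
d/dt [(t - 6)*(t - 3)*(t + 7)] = 3*t^2 - 4*t - 45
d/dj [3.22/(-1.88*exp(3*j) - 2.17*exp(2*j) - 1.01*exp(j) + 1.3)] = (18.1608*exp(2*j) + 13.9748*exp(j) + 3.2522)*exp(j)/(1.88*exp(3*j) + 2.17*exp(2*j) + 1.01*exp(j) - 1.3)^2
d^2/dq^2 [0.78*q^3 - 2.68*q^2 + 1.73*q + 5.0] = 4.68*q - 5.36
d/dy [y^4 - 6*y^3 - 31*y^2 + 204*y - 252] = 4*y^3 - 18*y^2 - 62*y + 204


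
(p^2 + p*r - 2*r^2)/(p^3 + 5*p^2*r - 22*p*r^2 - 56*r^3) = (p - r)/(p^2 + 3*p*r - 28*r^2)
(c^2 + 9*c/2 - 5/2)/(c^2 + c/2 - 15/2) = (2*c^2 + 9*c - 5)/(2*c^2 + c - 15)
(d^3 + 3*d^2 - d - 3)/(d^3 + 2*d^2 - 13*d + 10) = (d^2 + 4*d + 3)/(d^2 + 3*d - 10)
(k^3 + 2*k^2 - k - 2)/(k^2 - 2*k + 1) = (k^2 + 3*k + 2)/(k - 1)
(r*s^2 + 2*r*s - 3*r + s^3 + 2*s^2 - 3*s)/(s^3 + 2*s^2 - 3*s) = (r + s)/s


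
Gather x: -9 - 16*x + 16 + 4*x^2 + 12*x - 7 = 4*x^2 - 4*x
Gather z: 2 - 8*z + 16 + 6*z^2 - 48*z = 6*z^2 - 56*z + 18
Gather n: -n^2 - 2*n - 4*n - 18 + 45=-n^2 - 6*n + 27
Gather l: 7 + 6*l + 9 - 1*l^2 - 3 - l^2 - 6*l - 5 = 8 - 2*l^2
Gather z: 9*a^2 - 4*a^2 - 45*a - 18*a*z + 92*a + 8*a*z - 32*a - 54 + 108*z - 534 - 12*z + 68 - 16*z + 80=5*a^2 + 15*a + z*(80 - 10*a) - 440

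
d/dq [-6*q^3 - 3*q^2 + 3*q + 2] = -18*q^2 - 6*q + 3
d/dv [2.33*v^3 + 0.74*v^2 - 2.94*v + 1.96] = 6.99*v^2 + 1.48*v - 2.94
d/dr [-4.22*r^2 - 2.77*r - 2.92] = -8.44*r - 2.77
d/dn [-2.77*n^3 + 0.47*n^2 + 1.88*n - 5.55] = -8.31*n^2 + 0.94*n + 1.88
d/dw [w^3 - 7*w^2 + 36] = w*(3*w - 14)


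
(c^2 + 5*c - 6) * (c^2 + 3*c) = c^4 + 8*c^3 + 9*c^2 - 18*c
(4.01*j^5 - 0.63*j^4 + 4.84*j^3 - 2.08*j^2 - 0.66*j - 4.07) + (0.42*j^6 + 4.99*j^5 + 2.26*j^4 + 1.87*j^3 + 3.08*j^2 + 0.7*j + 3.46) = 0.42*j^6 + 9.0*j^5 + 1.63*j^4 + 6.71*j^3 + 1.0*j^2 + 0.0399999999999999*j - 0.61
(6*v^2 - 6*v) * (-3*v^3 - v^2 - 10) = -18*v^5 + 12*v^4 + 6*v^3 - 60*v^2 + 60*v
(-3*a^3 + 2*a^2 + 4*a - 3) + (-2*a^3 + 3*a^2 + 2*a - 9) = -5*a^3 + 5*a^2 + 6*a - 12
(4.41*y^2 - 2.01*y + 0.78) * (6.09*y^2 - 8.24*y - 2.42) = 26.8569*y^4 - 48.5793*y^3 + 10.6404*y^2 - 1.563*y - 1.8876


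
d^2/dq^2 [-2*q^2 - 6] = -4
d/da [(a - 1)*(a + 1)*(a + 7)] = 3*a^2 + 14*a - 1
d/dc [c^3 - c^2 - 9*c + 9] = 3*c^2 - 2*c - 9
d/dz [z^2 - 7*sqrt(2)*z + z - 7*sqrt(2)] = 2*z - 7*sqrt(2) + 1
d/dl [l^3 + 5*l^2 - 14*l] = 3*l^2 + 10*l - 14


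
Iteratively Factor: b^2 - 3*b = (b)*(b - 3)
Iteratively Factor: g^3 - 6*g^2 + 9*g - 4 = (g - 1)*(g^2 - 5*g + 4) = (g - 4)*(g - 1)*(g - 1)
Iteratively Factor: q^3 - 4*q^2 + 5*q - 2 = (q - 2)*(q^2 - 2*q + 1) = (q - 2)*(q - 1)*(q - 1)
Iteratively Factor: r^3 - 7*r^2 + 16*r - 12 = (r - 2)*(r^2 - 5*r + 6) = (r - 2)^2*(r - 3)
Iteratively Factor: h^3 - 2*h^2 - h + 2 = (h - 1)*(h^2 - h - 2) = (h - 2)*(h - 1)*(h + 1)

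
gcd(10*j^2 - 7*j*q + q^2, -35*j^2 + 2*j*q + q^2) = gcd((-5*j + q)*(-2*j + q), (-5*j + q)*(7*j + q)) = -5*j + q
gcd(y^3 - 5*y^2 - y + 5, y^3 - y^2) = y - 1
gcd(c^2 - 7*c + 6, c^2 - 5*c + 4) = c - 1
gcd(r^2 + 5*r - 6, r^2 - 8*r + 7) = r - 1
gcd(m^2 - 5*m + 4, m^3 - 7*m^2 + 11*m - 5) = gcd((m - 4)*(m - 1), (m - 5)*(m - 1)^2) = m - 1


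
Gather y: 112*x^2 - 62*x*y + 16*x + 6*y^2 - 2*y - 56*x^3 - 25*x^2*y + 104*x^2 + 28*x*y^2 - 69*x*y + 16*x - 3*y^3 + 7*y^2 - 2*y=-56*x^3 + 216*x^2 + 32*x - 3*y^3 + y^2*(28*x + 13) + y*(-25*x^2 - 131*x - 4)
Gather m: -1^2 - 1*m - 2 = -m - 3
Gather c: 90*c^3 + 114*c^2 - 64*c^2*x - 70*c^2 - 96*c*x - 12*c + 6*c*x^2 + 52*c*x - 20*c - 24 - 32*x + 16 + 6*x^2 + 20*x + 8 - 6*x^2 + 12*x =90*c^3 + c^2*(44 - 64*x) + c*(6*x^2 - 44*x - 32)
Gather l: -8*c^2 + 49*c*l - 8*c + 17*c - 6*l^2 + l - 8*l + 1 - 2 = -8*c^2 + 9*c - 6*l^2 + l*(49*c - 7) - 1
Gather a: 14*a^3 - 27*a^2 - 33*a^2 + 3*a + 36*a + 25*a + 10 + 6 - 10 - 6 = 14*a^3 - 60*a^2 + 64*a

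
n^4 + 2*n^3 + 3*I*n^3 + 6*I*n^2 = n^2*(n + 2)*(n + 3*I)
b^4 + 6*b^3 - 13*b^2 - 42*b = b*(b - 3)*(b + 2)*(b + 7)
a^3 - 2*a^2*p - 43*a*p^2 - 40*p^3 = (a - 8*p)*(a + p)*(a + 5*p)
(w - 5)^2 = w^2 - 10*w + 25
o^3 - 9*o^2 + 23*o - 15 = (o - 5)*(o - 3)*(o - 1)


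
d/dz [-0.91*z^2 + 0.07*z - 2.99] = 0.07 - 1.82*z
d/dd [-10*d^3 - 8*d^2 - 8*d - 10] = -30*d^2 - 16*d - 8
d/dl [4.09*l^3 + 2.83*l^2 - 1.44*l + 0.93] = 12.27*l^2 + 5.66*l - 1.44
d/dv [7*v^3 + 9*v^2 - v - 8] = 21*v^2 + 18*v - 1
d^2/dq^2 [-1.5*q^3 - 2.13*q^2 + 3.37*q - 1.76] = -9.0*q - 4.26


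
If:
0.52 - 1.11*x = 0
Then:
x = 0.47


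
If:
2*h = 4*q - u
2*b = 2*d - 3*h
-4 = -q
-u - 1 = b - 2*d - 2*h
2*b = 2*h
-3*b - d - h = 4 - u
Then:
No Solution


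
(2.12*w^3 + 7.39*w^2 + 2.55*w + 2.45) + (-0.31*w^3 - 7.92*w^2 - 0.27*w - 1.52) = 1.81*w^3 - 0.53*w^2 + 2.28*w + 0.93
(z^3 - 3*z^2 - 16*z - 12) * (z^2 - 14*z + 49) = z^5 - 17*z^4 + 75*z^3 + 65*z^2 - 616*z - 588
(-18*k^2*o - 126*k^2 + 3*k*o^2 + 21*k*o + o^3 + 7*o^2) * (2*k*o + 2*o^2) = -36*k^3*o^2 - 252*k^3*o - 30*k^2*o^3 - 210*k^2*o^2 + 8*k*o^4 + 56*k*o^3 + 2*o^5 + 14*o^4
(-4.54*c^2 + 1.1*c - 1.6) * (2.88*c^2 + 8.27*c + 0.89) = -13.0752*c^4 - 34.3778*c^3 + 0.448399999999999*c^2 - 12.253*c - 1.424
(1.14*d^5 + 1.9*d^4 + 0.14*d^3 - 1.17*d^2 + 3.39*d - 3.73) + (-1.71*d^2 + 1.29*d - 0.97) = 1.14*d^5 + 1.9*d^4 + 0.14*d^3 - 2.88*d^2 + 4.68*d - 4.7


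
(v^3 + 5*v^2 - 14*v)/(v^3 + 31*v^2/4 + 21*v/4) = 4*(v - 2)/(4*v + 3)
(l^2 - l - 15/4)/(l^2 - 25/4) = (2*l + 3)/(2*l + 5)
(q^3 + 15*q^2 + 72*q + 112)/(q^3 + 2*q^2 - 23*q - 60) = (q^2 + 11*q + 28)/(q^2 - 2*q - 15)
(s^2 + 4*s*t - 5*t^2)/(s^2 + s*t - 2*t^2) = (s + 5*t)/(s + 2*t)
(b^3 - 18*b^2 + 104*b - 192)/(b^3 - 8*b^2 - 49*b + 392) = (b^2 - 10*b + 24)/(b^2 - 49)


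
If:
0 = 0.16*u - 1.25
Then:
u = 7.81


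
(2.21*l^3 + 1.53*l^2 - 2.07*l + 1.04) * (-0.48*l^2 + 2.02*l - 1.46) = -1.0608*l^5 + 3.7298*l^4 + 0.8576*l^3 - 6.9144*l^2 + 5.123*l - 1.5184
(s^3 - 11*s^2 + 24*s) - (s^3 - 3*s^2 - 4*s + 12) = -8*s^2 + 28*s - 12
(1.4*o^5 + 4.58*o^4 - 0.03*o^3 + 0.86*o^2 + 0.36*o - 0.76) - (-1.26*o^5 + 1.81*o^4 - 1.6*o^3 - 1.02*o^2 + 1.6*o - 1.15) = 2.66*o^5 + 2.77*o^4 + 1.57*o^3 + 1.88*o^2 - 1.24*o + 0.39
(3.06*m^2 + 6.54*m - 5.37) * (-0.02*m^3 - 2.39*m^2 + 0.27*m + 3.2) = -0.0612*m^5 - 7.4442*m^4 - 14.697*m^3 + 24.3921*m^2 + 19.4781*m - 17.184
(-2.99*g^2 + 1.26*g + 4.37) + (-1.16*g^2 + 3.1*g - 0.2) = -4.15*g^2 + 4.36*g + 4.17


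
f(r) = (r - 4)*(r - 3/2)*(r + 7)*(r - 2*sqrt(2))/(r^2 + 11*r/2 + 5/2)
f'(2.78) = -0.61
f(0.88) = -3.66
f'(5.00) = 2.57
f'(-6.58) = -100.35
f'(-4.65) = -1675.16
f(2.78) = 0.03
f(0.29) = -19.88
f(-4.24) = 324.63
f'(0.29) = 55.81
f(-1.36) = 115.68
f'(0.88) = 11.77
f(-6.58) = -35.16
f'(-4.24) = -364.60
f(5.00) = 1.66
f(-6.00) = -120.39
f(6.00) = 5.19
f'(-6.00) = -220.94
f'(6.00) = 4.51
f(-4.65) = 643.66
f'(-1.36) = 33.59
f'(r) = (-2*r - 11/2)*(r - 4)*(r - 3/2)*(r + 7)*(r - 2*sqrt(2))/(r^2 + 11*r/2 + 5/2)^2 + (r - 4)*(r - 3/2)*(r + 7)/(r^2 + 11*r/2 + 5/2) + (r - 4)*(r - 3/2)*(r - 2*sqrt(2))/(r^2 + 11*r/2 + 5/2) + (r - 4)*(r + 7)*(r - 2*sqrt(2))/(r^2 + 11*r/2 + 5/2) + (r - 3/2)*(r + 7)*(r - 2*sqrt(2))/(r^2 + 11*r/2 + 5/2) = 2*(4*r^5 - 4*sqrt(2)*r^4 + 36*r^4 - 44*sqrt(2)*r^3 + 53*r^3 - 419*r^2 - 193*sqrt(2)*r^2 - 325*r + 306*sqrt(2)*r + 210 + 1249*sqrt(2))/(4*r^4 + 44*r^3 + 141*r^2 + 110*r + 25)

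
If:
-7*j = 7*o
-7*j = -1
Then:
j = 1/7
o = -1/7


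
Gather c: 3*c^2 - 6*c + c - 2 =3*c^2 - 5*c - 2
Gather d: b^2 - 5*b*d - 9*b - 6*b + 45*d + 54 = b^2 - 15*b + d*(45 - 5*b) + 54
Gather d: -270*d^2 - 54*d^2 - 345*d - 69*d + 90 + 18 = -324*d^2 - 414*d + 108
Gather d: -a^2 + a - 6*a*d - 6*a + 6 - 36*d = -a^2 - 5*a + d*(-6*a - 36) + 6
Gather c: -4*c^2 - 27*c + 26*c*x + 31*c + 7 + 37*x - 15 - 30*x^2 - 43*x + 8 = -4*c^2 + c*(26*x + 4) - 30*x^2 - 6*x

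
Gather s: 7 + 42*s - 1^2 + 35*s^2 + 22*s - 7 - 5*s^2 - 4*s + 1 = 30*s^2 + 60*s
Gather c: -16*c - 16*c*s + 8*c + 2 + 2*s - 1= c*(-16*s - 8) + 2*s + 1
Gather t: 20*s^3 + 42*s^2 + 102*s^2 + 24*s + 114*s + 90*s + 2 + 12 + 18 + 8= 20*s^3 + 144*s^2 + 228*s + 40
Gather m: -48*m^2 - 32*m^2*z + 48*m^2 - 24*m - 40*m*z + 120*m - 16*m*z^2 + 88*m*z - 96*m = -32*m^2*z + m*(-16*z^2 + 48*z)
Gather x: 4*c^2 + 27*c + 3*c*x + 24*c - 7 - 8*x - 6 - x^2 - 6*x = 4*c^2 + 51*c - x^2 + x*(3*c - 14) - 13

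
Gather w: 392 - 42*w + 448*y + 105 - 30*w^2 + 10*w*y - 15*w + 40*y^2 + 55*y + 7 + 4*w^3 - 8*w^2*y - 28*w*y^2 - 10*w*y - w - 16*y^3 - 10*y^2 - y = 4*w^3 + w^2*(-8*y - 30) + w*(-28*y^2 - 58) - 16*y^3 + 30*y^2 + 502*y + 504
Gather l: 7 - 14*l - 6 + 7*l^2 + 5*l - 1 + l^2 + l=8*l^2 - 8*l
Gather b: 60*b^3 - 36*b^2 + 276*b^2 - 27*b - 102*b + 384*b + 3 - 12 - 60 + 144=60*b^3 + 240*b^2 + 255*b + 75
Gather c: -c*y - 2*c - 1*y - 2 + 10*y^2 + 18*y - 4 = c*(-y - 2) + 10*y^2 + 17*y - 6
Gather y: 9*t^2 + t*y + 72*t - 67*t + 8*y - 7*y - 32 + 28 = 9*t^2 + 5*t + y*(t + 1) - 4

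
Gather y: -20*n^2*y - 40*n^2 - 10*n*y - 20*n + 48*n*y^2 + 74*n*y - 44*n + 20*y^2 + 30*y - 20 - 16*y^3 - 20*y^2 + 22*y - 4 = -40*n^2 + 48*n*y^2 - 64*n - 16*y^3 + y*(-20*n^2 + 64*n + 52) - 24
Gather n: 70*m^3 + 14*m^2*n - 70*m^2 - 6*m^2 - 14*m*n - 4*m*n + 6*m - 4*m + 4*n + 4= 70*m^3 - 76*m^2 + 2*m + n*(14*m^2 - 18*m + 4) + 4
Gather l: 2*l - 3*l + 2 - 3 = -l - 1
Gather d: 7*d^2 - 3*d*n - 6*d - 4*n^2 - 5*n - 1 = 7*d^2 + d*(-3*n - 6) - 4*n^2 - 5*n - 1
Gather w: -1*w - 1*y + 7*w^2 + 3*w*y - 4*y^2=7*w^2 + w*(3*y - 1) - 4*y^2 - y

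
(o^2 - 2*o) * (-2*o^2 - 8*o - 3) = -2*o^4 - 4*o^3 + 13*o^2 + 6*o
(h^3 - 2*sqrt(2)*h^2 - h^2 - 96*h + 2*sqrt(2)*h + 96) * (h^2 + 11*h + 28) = h^5 - 2*sqrt(2)*h^4 + 10*h^4 - 79*h^3 - 20*sqrt(2)*h^3 - 988*h^2 - 34*sqrt(2)*h^2 - 1632*h + 56*sqrt(2)*h + 2688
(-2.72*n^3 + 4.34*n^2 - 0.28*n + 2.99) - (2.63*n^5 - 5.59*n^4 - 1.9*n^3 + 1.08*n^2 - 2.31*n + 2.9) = -2.63*n^5 + 5.59*n^4 - 0.82*n^3 + 3.26*n^2 + 2.03*n + 0.0900000000000003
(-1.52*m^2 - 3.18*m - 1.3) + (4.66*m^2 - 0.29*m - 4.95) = 3.14*m^2 - 3.47*m - 6.25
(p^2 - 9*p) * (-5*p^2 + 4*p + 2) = -5*p^4 + 49*p^3 - 34*p^2 - 18*p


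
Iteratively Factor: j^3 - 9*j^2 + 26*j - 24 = (j - 3)*(j^2 - 6*j + 8) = (j - 4)*(j - 3)*(j - 2)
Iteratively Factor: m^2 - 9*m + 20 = (m - 5)*(m - 4)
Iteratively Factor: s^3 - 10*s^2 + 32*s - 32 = (s - 4)*(s^2 - 6*s + 8) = (s - 4)*(s - 2)*(s - 4)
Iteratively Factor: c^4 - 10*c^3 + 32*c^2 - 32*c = (c)*(c^3 - 10*c^2 + 32*c - 32) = c*(c - 4)*(c^2 - 6*c + 8) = c*(c - 4)^2*(c - 2)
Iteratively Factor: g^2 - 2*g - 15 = (g - 5)*(g + 3)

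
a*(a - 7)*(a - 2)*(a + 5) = a^4 - 4*a^3 - 31*a^2 + 70*a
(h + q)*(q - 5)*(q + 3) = h*q^2 - 2*h*q - 15*h + q^3 - 2*q^2 - 15*q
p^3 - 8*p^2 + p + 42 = (p - 7)*(p - 3)*(p + 2)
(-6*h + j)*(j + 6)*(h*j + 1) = -6*h^2*j^2 - 36*h^2*j + h*j^3 + 6*h*j^2 - 6*h*j - 36*h + j^2 + 6*j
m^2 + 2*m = m*(m + 2)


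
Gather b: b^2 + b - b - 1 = b^2 - 1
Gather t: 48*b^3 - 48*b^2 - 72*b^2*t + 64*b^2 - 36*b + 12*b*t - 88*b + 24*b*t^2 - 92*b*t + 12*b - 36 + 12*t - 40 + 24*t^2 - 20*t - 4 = 48*b^3 + 16*b^2 - 112*b + t^2*(24*b + 24) + t*(-72*b^2 - 80*b - 8) - 80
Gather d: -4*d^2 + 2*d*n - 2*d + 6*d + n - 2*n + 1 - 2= -4*d^2 + d*(2*n + 4) - n - 1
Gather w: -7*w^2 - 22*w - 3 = -7*w^2 - 22*w - 3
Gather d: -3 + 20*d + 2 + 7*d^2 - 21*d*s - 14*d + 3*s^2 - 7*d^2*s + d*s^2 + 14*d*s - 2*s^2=d^2*(7 - 7*s) + d*(s^2 - 7*s + 6) + s^2 - 1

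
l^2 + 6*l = l*(l + 6)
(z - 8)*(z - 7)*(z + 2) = z^3 - 13*z^2 + 26*z + 112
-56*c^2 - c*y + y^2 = (-8*c + y)*(7*c + y)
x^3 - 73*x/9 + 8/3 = (x - 8/3)*(x - 1/3)*(x + 3)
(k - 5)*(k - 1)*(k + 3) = k^3 - 3*k^2 - 13*k + 15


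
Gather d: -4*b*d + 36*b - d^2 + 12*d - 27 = 36*b - d^2 + d*(12 - 4*b) - 27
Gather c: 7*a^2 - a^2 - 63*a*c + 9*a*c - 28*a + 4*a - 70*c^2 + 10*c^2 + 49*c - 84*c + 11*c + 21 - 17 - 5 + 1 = 6*a^2 - 24*a - 60*c^2 + c*(-54*a - 24)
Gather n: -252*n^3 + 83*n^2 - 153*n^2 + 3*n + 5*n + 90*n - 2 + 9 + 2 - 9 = -252*n^3 - 70*n^2 + 98*n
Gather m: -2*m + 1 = 1 - 2*m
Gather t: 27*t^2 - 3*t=27*t^2 - 3*t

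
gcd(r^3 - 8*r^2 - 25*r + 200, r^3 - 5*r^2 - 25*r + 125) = r^2 - 25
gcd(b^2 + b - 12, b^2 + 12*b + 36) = 1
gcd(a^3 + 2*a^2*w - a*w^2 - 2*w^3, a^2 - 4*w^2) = a + 2*w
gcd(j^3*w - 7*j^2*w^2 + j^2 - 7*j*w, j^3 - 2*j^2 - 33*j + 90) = 1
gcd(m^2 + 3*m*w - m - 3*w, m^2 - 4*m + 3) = m - 1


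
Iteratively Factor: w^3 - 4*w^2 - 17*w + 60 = (w + 4)*(w^2 - 8*w + 15) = (w - 3)*(w + 4)*(w - 5)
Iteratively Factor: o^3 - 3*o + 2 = (o - 1)*(o^2 + o - 2) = (o - 1)*(o + 2)*(o - 1)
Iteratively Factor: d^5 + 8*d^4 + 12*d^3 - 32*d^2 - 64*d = (d - 2)*(d^4 + 10*d^3 + 32*d^2 + 32*d) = d*(d - 2)*(d^3 + 10*d^2 + 32*d + 32) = d*(d - 2)*(d + 4)*(d^2 + 6*d + 8) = d*(d - 2)*(d + 2)*(d + 4)*(d + 4)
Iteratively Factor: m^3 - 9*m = (m + 3)*(m^2 - 3*m) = m*(m + 3)*(m - 3)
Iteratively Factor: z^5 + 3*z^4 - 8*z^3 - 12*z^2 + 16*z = (z)*(z^4 + 3*z^3 - 8*z^2 - 12*z + 16) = z*(z + 2)*(z^3 + z^2 - 10*z + 8) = z*(z - 2)*(z + 2)*(z^2 + 3*z - 4) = z*(z - 2)*(z + 2)*(z + 4)*(z - 1)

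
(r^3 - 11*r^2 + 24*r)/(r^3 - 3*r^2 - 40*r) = (r - 3)/(r + 5)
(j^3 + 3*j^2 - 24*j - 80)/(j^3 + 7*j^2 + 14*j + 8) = (j^2 - j - 20)/(j^2 + 3*j + 2)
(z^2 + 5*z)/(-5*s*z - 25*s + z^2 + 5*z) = z/(-5*s + z)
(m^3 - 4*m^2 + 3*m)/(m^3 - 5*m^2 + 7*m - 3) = m/(m - 1)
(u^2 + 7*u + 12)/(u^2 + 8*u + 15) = (u + 4)/(u + 5)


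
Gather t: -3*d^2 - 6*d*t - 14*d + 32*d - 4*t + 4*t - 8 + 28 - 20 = -3*d^2 - 6*d*t + 18*d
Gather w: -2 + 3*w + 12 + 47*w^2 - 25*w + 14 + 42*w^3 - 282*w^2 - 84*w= 42*w^3 - 235*w^2 - 106*w + 24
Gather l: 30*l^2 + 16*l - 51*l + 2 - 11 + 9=30*l^2 - 35*l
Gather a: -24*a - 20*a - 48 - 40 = -44*a - 88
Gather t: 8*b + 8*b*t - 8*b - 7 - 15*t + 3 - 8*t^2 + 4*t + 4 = -8*t^2 + t*(8*b - 11)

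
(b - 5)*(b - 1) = b^2 - 6*b + 5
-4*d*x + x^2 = x*(-4*d + x)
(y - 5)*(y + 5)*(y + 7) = y^3 + 7*y^2 - 25*y - 175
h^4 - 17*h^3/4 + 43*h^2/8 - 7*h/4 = h*(h - 2)*(h - 7/4)*(h - 1/2)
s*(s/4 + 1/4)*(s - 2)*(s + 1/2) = s^4/4 - s^3/8 - 5*s^2/8 - s/4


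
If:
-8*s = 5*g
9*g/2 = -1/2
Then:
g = -1/9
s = 5/72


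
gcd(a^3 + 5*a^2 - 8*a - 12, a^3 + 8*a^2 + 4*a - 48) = a^2 + 4*a - 12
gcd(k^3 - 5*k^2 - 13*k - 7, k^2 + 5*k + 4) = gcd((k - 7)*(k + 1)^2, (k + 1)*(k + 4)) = k + 1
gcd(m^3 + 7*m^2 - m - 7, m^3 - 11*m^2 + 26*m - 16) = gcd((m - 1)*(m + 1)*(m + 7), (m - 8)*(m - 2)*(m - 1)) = m - 1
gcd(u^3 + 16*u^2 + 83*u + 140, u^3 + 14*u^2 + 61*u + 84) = u^2 + 11*u + 28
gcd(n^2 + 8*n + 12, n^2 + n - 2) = n + 2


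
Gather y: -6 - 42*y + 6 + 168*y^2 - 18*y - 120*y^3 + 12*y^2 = -120*y^3 + 180*y^2 - 60*y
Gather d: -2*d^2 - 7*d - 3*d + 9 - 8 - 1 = -2*d^2 - 10*d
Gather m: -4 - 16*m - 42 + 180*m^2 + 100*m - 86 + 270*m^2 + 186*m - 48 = 450*m^2 + 270*m - 180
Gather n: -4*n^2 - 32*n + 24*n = -4*n^2 - 8*n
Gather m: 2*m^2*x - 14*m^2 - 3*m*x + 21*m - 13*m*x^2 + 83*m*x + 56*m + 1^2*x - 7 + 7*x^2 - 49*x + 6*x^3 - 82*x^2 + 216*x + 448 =m^2*(2*x - 14) + m*(-13*x^2 + 80*x + 77) + 6*x^3 - 75*x^2 + 168*x + 441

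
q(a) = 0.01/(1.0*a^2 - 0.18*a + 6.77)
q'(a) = 0.01*(0.18 - 2.0*a)/(1.0*a^2 - 0.18*a + 6.77)^2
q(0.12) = 0.00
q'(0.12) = -0.00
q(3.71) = 0.00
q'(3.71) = -0.00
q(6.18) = 0.00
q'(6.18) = -0.00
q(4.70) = 0.00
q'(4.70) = -0.00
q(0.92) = 0.00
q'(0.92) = -0.00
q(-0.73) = 0.00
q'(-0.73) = 0.00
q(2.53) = 0.00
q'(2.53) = -0.00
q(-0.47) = 0.00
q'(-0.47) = 0.00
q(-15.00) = 0.00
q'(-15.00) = 0.00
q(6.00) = 0.00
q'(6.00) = -0.00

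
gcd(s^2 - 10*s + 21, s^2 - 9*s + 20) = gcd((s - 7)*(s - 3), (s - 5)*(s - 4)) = 1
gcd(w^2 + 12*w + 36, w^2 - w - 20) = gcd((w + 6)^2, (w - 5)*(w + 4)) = 1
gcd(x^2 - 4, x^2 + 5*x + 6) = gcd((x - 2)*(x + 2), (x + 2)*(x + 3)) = x + 2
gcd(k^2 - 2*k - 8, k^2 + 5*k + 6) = k + 2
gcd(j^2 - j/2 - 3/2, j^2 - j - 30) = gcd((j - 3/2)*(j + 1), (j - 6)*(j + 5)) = 1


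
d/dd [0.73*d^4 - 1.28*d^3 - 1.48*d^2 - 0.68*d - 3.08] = 2.92*d^3 - 3.84*d^2 - 2.96*d - 0.68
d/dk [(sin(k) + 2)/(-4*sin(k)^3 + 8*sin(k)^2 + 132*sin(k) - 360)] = (sin(k)^3 + 2*sin(k)^2 - 4*sin(k) - 78)*cos(k)/(2*(sin(k)^3 - 2*sin(k)^2 - 33*sin(k) + 90)^2)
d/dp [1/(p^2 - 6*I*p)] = 2*(-p + 3*I)/(p^2*(p - 6*I)^2)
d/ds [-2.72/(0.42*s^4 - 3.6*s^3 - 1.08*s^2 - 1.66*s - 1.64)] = (4.5696*s^3 - 29.376*s^2 - 5.8752*s - 4.5152)/(-0.42*s^4 + 3.6*s^3 + 1.08*s^2 + 1.66*s + 1.64)^2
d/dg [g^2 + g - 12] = 2*g + 1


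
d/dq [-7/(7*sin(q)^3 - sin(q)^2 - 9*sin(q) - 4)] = 7*(21*sin(q)^2 - 2*sin(q) - 9)*cos(q)/(-7*sin(q)^3 + sin(q)^2 + 9*sin(q) + 4)^2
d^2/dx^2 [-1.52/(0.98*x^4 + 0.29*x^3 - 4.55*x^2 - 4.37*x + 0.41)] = ((17.8752*x^2 + 2.6448*x - 13.832)*(0.98*x^4 + 0.29*x^3 - 4.55*x^2 - 4.37*x + 0.41) - 1.52*(3.92*x^3 + 0.87*x^2 - 9.1*x - 4.37)*(7.84*x^3 + 1.74*x^2 - 18.2*x - 8.74))/(0.98*x^4 + 0.29*x^3 - 4.55*x^2 - 4.37*x + 0.41)^3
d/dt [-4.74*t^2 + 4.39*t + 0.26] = 4.39 - 9.48*t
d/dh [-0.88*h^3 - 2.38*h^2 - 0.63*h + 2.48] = -2.64*h^2 - 4.76*h - 0.63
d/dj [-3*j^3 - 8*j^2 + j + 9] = -9*j^2 - 16*j + 1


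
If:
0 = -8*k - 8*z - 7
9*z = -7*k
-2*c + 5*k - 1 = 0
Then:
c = -331/32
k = -63/16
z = 49/16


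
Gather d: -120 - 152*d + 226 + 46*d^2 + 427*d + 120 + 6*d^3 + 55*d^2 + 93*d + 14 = 6*d^3 + 101*d^2 + 368*d + 240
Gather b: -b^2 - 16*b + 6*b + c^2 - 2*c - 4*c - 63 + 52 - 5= -b^2 - 10*b + c^2 - 6*c - 16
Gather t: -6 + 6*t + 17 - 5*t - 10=t + 1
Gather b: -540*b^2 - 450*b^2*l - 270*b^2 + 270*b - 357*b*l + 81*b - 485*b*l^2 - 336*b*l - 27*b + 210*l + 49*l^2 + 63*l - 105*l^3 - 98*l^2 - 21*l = b^2*(-450*l - 810) + b*(-485*l^2 - 693*l + 324) - 105*l^3 - 49*l^2 + 252*l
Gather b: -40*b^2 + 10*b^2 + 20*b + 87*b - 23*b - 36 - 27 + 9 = -30*b^2 + 84*b - 54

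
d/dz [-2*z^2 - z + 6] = -4*z - 1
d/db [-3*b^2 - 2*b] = -6*b - 2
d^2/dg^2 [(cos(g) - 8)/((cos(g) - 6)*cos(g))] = (26*sin(g)^4/cos(g)^3 + sin(g)^2 - 143 + 292/cos(g) + 288/cos(g)^2 - 602/cos(g)^3)/(cos(g) - 6)^3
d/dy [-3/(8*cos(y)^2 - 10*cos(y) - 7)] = 6*(5 - 8*cos(y))*sin(y)/(-8*cos(y)^2 + 10*cos(y) + 7)^2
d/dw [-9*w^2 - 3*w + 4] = -18*w - 3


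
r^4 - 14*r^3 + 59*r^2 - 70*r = r*(r - 7)*(r - 5)*(r - 2)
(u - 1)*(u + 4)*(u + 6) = u^3 + 9*u^2 + 14*u - 24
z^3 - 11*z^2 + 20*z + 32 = (z - 8)*(z - 4)*(z + 1)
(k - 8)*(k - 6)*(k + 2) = k^3 - 12*k^2 + 20*k + 96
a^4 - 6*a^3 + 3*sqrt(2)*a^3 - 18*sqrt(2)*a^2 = a^2*(a - 6)*(a + 3*sqrt(2))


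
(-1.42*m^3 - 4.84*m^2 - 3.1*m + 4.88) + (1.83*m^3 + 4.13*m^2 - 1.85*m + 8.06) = 0.41*m^3 - 0.71*m^2 - 4.95*m + 12.94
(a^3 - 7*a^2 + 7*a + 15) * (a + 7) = a^4 - 42*a^2 + 64*a + 105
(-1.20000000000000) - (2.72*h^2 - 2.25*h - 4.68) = -2.72*h^2 + 2.25*h + 3.48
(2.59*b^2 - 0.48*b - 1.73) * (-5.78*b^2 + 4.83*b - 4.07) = -14.9702*b^4 + 15.2841*b^3 - 2.8603*b^2 - 6.4023*b + 7.0411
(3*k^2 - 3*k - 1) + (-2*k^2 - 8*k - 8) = k^2 - 11*k - 9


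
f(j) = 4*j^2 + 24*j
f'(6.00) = 72.00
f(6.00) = 288.00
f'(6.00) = 72.00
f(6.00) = 288.00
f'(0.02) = 24.16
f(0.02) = 0.48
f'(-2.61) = 3.12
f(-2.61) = -35.39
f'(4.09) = 56.72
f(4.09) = 165.07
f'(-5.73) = -21.84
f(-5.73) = -6.19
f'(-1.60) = 11.20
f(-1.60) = -28.16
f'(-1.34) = 13.28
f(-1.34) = -24.98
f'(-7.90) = -39.20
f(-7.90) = 60.04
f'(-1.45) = 12.40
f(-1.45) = -26.39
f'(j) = 8*j + 24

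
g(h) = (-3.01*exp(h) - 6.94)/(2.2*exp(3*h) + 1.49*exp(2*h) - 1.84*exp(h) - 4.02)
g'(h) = (-3.01*exp(h) - 6.94)*(-6.6*exp(3*h) - 2.98*exp(2*h) + 1.84*exp(h))/(2.2*exp(3*h) + 1.49*exp(2*h) - 1.84*exp(h) - 4.02)^2 - 3.01*exp(h)/(2.2*exp(3*h) + 1.49*exp(2*h) - 1.84*exp(h) - 4.02)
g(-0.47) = 2.18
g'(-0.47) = 1.34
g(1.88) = -0.04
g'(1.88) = 0.09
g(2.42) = -0.01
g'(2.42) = 0.03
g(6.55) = -0.00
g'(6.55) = 0.00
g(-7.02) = 1.73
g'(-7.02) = -0.00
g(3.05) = -0.00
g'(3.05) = 0.01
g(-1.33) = 1.77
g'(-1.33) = 0.12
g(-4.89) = 1.73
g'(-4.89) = -0.00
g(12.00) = 0.00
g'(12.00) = 0.00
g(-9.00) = 1.73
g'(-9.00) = 0.00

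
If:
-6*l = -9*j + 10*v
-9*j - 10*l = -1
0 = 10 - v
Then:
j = 503/72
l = -99/16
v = 10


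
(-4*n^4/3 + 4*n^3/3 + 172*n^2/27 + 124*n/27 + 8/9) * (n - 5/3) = -4*n^5/3 + 32*n^4/9 + 112*n^3/27 - 488*n^2/81 - 548*n/81 - 40/27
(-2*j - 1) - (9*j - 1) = -11*j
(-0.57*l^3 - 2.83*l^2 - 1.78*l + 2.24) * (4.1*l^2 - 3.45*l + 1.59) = -2.337*l^5 - 9.6365*l^4 + 1.5592*l^3 + 10.8253*l^2 - 10.5582*l + 3.5616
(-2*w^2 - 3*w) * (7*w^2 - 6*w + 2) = -14*w^4 - 9*w^3 + 14*w^2 - 6*w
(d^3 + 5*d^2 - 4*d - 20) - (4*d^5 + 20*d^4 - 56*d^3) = -4*d^5 - 20*d^4 + 57*d^3 + 5*d^2 - 4*d - 20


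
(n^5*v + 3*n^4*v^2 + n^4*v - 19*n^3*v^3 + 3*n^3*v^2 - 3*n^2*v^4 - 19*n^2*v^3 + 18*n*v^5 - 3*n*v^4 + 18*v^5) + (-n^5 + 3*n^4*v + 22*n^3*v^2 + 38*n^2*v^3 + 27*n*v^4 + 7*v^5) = n^5*v - n^5 + 3*n^4*v^2 + 4*n^4*v - 19*n^3*v^3 + 25*n^3*v^2 - 3*n^2*v^4 + 19*n^2*v^3 + 18*n*v^5 + 24*n*v^4 + 25*v^5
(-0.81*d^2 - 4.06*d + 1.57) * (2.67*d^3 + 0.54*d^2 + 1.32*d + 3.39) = -2.1627*d^5 - 11.2776*d^4 + 0.9303*d^3 - 7.2573*d^2 - 11.691*d + 5.3223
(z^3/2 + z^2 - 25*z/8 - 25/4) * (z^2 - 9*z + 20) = z^5/2 - 7*z^4/2 - 17*z^3/8 + 335*z^2/8 - 25*z/4 - 125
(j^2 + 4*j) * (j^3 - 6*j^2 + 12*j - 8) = j^5 - 2*j^4 - 12*j^3 + 40*j^2 - 32*j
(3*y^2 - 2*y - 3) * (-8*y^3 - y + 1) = -24*y^5 + 16*y^4 + 21*y^3 + 5*y^2 + y - 3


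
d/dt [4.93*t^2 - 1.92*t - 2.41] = 9.86*t - 1.92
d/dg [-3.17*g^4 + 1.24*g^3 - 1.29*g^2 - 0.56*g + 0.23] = -12.68*g^3 + 3.72*g^2 - 2.58*g - 0.56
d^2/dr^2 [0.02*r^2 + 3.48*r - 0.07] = 0.0400000000000000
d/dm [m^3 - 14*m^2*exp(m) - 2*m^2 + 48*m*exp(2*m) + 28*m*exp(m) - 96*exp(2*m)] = -14*m^2*exp(m) + 3*m^2 + 96*m*exp(2*m) - 4*m - 144*exp(2*m) + 28*exp(m)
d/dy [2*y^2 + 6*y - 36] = 4*y + 6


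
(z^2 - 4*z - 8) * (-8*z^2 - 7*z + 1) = -8*z^4 + 25*z^3 + 93*z^2 + 52*z - 8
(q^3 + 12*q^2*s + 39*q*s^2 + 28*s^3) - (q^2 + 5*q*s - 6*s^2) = q^3 + 12*q^2*s - q^2 + 39*q*s^2 - 5*q*s + 28*s^3 + 6*s^2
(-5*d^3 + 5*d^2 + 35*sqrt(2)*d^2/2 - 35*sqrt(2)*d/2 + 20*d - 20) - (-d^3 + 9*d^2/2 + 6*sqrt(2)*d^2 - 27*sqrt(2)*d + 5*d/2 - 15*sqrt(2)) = -4*d^3 + d^2/2 + 23*sqrt(2)*d^2/2 + 19*sqrt(2)*d/2 + 35*d/2 - 20 + 15*sqrt(2)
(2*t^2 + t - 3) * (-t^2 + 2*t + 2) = -2*t^4 + 3*t^3 + 9*t^2 - 4*t - 6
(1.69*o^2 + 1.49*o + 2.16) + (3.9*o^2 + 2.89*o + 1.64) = 5.59*o^2 + 4.38*o + 3.8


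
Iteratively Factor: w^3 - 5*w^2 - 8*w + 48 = (w - 4)*(w^2 - w - 12) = (w - 4)*(w + 3)*(w - 4)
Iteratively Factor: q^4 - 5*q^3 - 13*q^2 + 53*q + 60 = (q + 1)*(q^3 - 6*q^2 - 7*q + 60) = (q - 5)*(q + 1)*(q^2 - q - 12) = (q - 5)*(q + 1)*(q + 3)*(q - 4)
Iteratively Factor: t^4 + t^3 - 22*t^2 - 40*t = (t + 4)*(t^3 - 3*t^2 - 10*t) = (t - 5)*(t + 4)*(t^2 + 2*t) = t*(t - 5)*(t + 4)*(t + 2)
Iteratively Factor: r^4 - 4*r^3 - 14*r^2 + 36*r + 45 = (r - 5)*(r^3 + r^2 - 9*r - 9) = (r - 5)*(r + 1)*(r^2 - 9) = (r - 5)*(r - 3)*(r + 1)*(r + 3)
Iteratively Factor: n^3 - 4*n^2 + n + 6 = (n + 1)*(n^2 - 5*n + 6) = (n - 2)*(n + 1)*(n - 3)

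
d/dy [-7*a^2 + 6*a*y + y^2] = 6*a + 2*y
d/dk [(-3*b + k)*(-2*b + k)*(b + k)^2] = 7*b^3 - 6*b^2*k - 9*b*k^2 + 4*k^3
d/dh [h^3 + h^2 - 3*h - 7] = 3*h^2 + 2*h - 3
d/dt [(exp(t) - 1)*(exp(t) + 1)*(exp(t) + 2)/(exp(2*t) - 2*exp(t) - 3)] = (exp(2*t) - 6*exp(t) - 1)*exp(t)/(exp(2*t) - 6*exp(t) + 9)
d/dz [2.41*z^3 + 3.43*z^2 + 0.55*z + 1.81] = 7.23*z^2 + 6.86*z + 0.55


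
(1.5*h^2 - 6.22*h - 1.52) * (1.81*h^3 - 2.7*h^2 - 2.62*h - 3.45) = 2.715*h^5 - 15.3082*h^4 + 10.1128*h^3 + 15.2254*h^2 + 25.4414*h + 5.244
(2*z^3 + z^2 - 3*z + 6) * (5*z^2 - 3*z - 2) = 10*z^5 - z^4 - 22*z^3 + 37*z^2 - 12*z - 12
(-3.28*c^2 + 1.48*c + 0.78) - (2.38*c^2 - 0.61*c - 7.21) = -5.66*c^2 + 2.09*c + 7.99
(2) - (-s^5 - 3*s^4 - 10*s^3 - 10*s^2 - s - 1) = s^5 + 3*s^4 + 10*s^3 + 10*s^2 + s + 3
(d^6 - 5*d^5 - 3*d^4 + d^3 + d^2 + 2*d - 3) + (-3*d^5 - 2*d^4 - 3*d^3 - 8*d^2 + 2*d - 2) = d^6 - 8*d^5 - 5*d^4 - 2*d^3 - 7*d^2 + 4*d - 5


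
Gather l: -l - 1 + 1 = -l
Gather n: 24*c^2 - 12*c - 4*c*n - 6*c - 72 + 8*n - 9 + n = 24*c^2 - 18*c + n*(9 - 4*c) - 81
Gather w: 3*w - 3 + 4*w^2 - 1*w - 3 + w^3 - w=w^3 + 4*w^2 + w - 6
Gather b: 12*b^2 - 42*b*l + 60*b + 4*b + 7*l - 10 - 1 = 12*b^2 + b*(64 - 42*l) + 7*l - 11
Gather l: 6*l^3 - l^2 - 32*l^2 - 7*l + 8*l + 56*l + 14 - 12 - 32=6*l^3 - 33*l^2 + 57*l - 30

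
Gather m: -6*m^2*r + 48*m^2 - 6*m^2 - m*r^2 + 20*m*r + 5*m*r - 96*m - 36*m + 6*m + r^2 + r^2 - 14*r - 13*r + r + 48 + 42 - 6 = m^2*(42 - 6*r) + m*(-r^2 + 25*r - 126) + 2*r^2 - 26*r + 84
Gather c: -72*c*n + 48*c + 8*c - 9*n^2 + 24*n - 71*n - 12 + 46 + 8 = c*(56 - 72*n) - 9*n^2 - 47*n + 42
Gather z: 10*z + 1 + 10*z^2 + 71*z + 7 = 10*z^2 + 81*z + 8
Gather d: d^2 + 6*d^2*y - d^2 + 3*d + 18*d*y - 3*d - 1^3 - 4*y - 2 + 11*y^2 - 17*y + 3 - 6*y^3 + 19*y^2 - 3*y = 6*d^2*y + 18*d*y - 6*y^3 + 30*y^2 - 24*y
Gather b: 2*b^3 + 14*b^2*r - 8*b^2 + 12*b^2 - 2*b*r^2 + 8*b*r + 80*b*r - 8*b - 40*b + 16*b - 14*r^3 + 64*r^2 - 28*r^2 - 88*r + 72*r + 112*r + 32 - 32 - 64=2*b^3 + b^2*(14*r + 4) + b*(-2*r^2 + 88*r - 32) - 14*r^3 + 36*r^2 + 96*r - 64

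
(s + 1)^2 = s^2 + 2*s + 1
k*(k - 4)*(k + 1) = k^3 - 3*k^2 - 4*k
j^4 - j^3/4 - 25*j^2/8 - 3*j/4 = j*(j - 2)*(j + 1/4)*(j + 3/2)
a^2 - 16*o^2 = (a - 4*o)*(a + 4*o)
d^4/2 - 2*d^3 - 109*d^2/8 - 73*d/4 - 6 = (d/2 + 1)*(d - 8)*(d + 1/2)*(d + 3/2)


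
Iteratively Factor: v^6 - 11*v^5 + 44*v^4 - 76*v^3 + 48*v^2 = (v - 3)*(v^5 - 8*v^4 + 20*v^3 - 16*v^2) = (v - 4)*(v - 3)*(v^4 - 4*v^3 + 4*v^2) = v*(v - 4)*(v - 3)*(v^3 - 4*v^2 + 4*v) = v^2*(v - 4)*(v - 3)*(v^2 - 4*v + 4) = v^2*(v - 4)*(v - 3)*(v - 2)*(v - 2)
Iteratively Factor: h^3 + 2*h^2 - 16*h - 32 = (h + 4)*(h^2 - 2*h - 8) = (h + 2)*(h + 4)*(h - 4)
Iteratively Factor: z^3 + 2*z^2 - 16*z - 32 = (z - 4)*(z^2 + 6*z + 8) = (z - 4)*(z + 2)*(z + 4)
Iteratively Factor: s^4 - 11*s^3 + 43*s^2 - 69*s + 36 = (s - 4)*(s^3 - 7*s^2 + 15*s - 9) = (s - 4)*(s - 3)*(s^2 - 4*s + 3) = (s - 4)*(s - 3)*(s - 1)*(s - 3)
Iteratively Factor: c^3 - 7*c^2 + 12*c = (c - 3)*(c^2 - 4*c) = c*(c - 3)*(c - 4)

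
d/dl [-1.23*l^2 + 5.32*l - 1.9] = 5.32 - 2.46*l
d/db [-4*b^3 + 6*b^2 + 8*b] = -12*b^2 + 12*b + 8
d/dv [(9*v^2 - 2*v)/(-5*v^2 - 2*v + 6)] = 4*(-7*v^2 + 27*v - 3)/(25*v^4 + 20*v^3 - 56*v^2 - 24*v + 36)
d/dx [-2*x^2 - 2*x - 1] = -4*x - 2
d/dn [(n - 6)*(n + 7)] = 2*n + 1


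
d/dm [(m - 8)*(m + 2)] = 2*m - 6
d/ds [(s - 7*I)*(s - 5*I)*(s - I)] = 3*s^2 - 26*I*s - 47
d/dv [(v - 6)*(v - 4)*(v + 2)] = 3*v^2 - 16*v + 4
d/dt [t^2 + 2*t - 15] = 2*t + 2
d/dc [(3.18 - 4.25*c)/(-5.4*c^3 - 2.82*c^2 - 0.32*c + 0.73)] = (-45.9*c^3 + 39.531*c^2 + 17.9352*c - 2.0849)/(29.16*c^6 + 30.456*c^5 + 11.4084*c^4 - 6.0792*c^3 - 4.0148*c^2 - 0.4672*c + 0.5329)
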